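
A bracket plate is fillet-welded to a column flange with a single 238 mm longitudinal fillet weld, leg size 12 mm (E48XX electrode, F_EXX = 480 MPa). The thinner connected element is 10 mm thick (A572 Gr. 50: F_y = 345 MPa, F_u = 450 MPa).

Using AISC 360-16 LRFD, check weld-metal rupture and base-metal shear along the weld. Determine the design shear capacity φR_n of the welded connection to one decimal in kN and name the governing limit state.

Weld metal: throat = 0.707×12 = 8.484 mm, L = 238 mm. φR_n = 0.75 × 0.6 × 480 × 8.484 × 238 = 436.1 kN.
Base metal shear (10 mm plate): yield φR_n = 1.0×0.6×345×10×238 = 492.7 kN; rupture φR_n = 0.75×0.6×450×10×238 = 482.0 kN; take 482.0 kN (rupture).
Governing: min(436.1, 482.0) = 436.1 kN → weld metal.

436.1 kN (weld metal governs)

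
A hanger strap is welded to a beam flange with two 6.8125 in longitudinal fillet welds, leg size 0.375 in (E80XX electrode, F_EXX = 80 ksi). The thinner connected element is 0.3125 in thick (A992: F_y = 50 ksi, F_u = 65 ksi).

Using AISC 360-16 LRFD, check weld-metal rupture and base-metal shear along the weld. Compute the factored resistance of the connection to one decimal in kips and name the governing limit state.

Weld metal: throat = 0.707×0.375 = 0.26513 in, L = 2×6.8125 = 13.625 in. φR_n = 0.75 × 0.6 × 80 × 0.26513 × 13.625 = 130.0 kips.
Base metal shear (0.3125 in plate): yield φR_n = 1.0×0.6×50×0.3125×13.625 = 127.7 kips; rupture φR_n = 0.75×0.6×65×0.3125×13.625 = 124.5 kips; take 124.5 kips (rupture).
Governing: min(130.0, 124.5) = 124.5 kips → base-metal shear.

124.5 kips (base-metal shear governs)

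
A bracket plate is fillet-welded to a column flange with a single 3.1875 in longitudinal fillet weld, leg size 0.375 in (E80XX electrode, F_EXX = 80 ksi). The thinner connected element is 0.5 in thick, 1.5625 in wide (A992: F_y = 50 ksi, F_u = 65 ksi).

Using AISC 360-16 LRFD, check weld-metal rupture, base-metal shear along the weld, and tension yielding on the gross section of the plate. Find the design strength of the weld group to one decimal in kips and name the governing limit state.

30.4 kips (weld metal governs)

Weld metal: throat = 0.707×0.375 = 0.26513 in, L = 3.1875 in. φR_n = 0.75 × 0.6 × 80 × 0.26513 × 3.1875 = 30.4 kips.
Base metal shear (0.5 in plate): yield φR_n = 1.0×0.6×50×0.5×3.1875 = 47.8 kips; rupture φR_n = 0.75×0.6×65×0.5×3.1875 = 46.6 kips; take 46.6 kips (rupture).
Tension yield (gross): A_g = 1.5625×0.5 = 0.78125 in². φR_n = 0.90 × 50 × 0.78125 = 35.2 kips.
Governing: min(30.4, 46.6, 35.2) = 30.4 kips → weld metal.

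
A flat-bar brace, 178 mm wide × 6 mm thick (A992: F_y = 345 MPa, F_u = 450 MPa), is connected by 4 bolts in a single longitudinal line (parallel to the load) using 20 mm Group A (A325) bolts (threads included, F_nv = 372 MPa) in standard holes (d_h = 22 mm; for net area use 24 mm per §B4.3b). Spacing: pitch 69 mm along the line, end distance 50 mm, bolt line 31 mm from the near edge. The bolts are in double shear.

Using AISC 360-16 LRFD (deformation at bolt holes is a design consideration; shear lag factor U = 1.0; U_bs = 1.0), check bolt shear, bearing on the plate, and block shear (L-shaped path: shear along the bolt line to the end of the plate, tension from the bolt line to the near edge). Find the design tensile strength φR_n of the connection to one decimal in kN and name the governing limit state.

Bolt shear: A_b = π(20)²/4 = 314.16 mm². φR_n = 0.75 × 372 × 314.16 × 4 × 2 = 701.2 kN.
Bearing (6 mm plate, F_u = 450 MPa): end bolts L_c = 50 − 22/2 = 39, R_n = min(1.2×39×6×450, 2.4×20×6×450) = 126.36 kN/bolt; interior L_c = 69 − 22 = 47, R_n = 129.6 kN/bolt. φR_n = 0.75 × (1×126.36 + 3×129.6) = 386.4 kN.
Block shear: shear path 1×[50+3×69] = 1×257 mm, A_gv = 1542, A_nv = 1×(257 − 3.5×24)×6 = 1038 mm²; tension to near edge: (31 − 0.5×24)×6 = 114 mm². R_n = min(0.6×450×1038, 0.6×345×1542) + 1.0×450×114 = min(280.26, 319.19) + 51.3 = 331.56 kN. φR_n = 0.75 × 331.56 = 248.7 kN.
Governing: min(701.2, 386.4, 248.7) = 248.7 kN → block shear.

248.7 kN (block shear governs)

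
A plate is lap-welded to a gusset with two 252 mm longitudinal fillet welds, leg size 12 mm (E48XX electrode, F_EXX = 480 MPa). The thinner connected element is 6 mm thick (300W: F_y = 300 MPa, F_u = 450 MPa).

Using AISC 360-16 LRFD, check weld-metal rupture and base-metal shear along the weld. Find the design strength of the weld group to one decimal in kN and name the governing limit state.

544.3 kN (base-metal shear governs)

Weld metal: throat = 0.707×12 = 8.484 mm, L = 2×252 = 504 mm. φR_n = 0.75 × 0.6 × 480 × 8.484 × 504 = 923.6 kN.
Base metal shear (6 mm plate): yield φR_n = 1.0×0.6×300×6×504 = 544.3 kN; rupture φR_n = 0.75×0.6×450×6×504 = 612.4 kN; take 544.3 kN (yield).
Governing: min(923.6, 544.3) = 544.3 kN → base-metal shear.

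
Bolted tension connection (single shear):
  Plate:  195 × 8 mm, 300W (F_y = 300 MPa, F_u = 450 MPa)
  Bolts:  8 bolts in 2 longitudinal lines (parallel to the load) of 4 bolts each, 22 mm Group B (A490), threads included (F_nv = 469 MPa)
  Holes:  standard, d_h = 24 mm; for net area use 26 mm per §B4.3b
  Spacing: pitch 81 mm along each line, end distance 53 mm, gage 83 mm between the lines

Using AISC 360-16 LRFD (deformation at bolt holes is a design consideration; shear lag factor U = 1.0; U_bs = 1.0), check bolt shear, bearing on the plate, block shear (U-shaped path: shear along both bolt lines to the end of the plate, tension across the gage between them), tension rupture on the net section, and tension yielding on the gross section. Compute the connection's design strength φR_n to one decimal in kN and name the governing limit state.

386.1 kN (net-section rupture governs)

Bolt shear: A_b = π(22)²/4 = 380.13 mm². φR_n = 0.75 × 469 × 380.13 × 8 × 1 = 1069.7 kN.
Bearing (8 mm plate, F_u = 450 MPa): end bolts L_c = 53 − 24/2 = 41, R_n = min(1.2×41×8×450, 2.4×22×8×450) = 177.12 kN/bolt; interior L_c = 81 − 24 = 57, R_n = 190.08 kN/bolt. φR_n = 0.75 × (2×177.12 + 6×190.08) = 1121.0 kN.
Block shear: shear path 2×[53+3×81] = 2×296 mm, A_gv = 4736, A_nv = 2×(296 − 3.5×26)×8 = 3280 mm²; tension across gage: (83 − 1×26)×8 = 456 mm². R_n = min(0.6×450×3280, 0.6×300×4736) + 1.0×450×456 = min(885.6, 852.48) + 205.2 = 1057.7 kN. φR_n = 0.75 × 1057.7 = 793.3 kN.
Tension rupture (net): A_n = (195 − 2×26)×8 = 1144 mm² (U = 1.0, A_e = A_n). φR_n = 0.75 × 450 × 1144 = 386.1 kN.
Tension yield (gross): A_g = 195×8 = 1560 mm². φR_n = 0.90 × 300 × 1560 = 421.2 kN.
Governing: min(1069.7, 1121.0, 793.3, 386.1, 421.2) = 386.1 kN → net-section rupture.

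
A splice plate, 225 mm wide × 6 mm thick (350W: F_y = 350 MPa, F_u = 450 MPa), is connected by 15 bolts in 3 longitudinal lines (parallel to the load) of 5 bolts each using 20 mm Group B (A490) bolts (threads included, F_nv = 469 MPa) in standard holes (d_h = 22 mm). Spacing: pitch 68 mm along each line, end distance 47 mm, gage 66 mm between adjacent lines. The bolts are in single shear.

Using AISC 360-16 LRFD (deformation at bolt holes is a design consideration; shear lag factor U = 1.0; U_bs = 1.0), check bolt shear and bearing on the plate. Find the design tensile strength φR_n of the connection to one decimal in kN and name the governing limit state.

Bolt shear: A_b = π(20)²/4 = 314.16 mm². φR_n = 0.75 × 469 × 314.16 × 15 × 1 = 1657.6 kN.
Bearing (6 mm plate, F_u = 450 MPa): end bolts L_c = 47 − 22/2 = 36, R_n = min(1.2×36×6×450, 2.4×20×6×450) = 116.64 kN/bolt; interior L_c = 68 − 22 = 46, R_n = 129.6 kN/bolt. φR_n = 0.75 × (3×116.64 + 12×129.6) = 1428.8 kN.
Governing: min(1657.6, 1428.8) = 1428.8 kN → bearing.

1428.8 kN (bearing governs)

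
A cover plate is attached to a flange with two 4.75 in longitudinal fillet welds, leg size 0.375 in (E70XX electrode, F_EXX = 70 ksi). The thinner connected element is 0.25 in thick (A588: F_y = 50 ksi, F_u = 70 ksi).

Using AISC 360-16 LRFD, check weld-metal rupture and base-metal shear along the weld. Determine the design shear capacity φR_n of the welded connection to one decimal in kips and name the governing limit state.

71.3 kips (base-metal shear governs)

Weld metal: throat = 0.707×0.375 = 0.26513 in, L = 2×4.75 = 9.5 in. φR_n = 0.75 × 0.6 × 70 × 0.26513 × 9.5 = 79.3 kips.
Base metal shear (0.25 in plate): yield φR_n = 1.0×0.6×50×0.25×9.5 = 71.3 kips; rupture φR_n = 0.75×0.6×70×0.25×9.5 = 74.8 kips; take 71.3 kips (yield).
Governing: min(79.3, 71.3) = 71.3 kips → base-metal shear.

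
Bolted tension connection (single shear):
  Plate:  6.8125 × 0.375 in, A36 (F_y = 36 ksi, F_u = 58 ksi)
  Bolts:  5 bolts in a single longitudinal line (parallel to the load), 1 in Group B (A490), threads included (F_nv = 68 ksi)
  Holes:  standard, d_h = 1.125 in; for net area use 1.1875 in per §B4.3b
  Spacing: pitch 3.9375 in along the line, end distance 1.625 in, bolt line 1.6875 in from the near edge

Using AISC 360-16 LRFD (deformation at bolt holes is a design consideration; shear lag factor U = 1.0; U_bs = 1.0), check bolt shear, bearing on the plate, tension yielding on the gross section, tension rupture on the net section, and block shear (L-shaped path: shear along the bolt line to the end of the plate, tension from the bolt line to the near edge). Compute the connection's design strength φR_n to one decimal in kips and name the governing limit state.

Bolt shear: A_b = π(1)²/4 = 0.7854 in². φR_n = 0.75 × 68 × 0.7854 × 5 × 1 = 200.3 kips.
Bearing (0.375 in plate, F_u = 58 ksi): end bolts L_c = 1.625 − 1.125/2 = 1.0625, R_n = min(1.2×1.0625×0.375×58, 2.4×1×0.375×58) = 27.731 kips/bolt; interior L_c = 3.9375 − 1.125 = 2.8125, R_n = 52.2 kips/bolt. φR_n = 0.75 × (1×27.731 + 4×52.2) = 177.4 kips.
Tension yield (gross): A_g = 6.8125×0.375 = 2.5547 in². φR_n = 0.90 × 36 × 2.5547 = 82.8 kips.
Tension rupture (net): A_n = (6.8125 − 1×1.1875)×0.375 = 2.1094 in² (U = 1.0, A_e = A_n). φR_n = 0.75 × 58 × 2.1094 = 91.8 kips.
Block shear: shear path 1×[1.625+4×3.9375] = 1×17.375 in, A_gv = 6.5156, A_nv = 1×(17.375 − 4.5×1.1875)×0.375 = 4.5117 in²; tension to near edge: (1.6875 − 0.5×1.1875)×0.375 = 0.41016 in². R_n = min(0.6×58×4.5117, 0.6×36×6.5156) + 1.0×58×0.41016 = min(157.01, 140.74) + 23.789 = 164.53 kips. φR_n = 0.75 × 164.53 = 123.4 kips.
Governing: min(200.3, 177.4, 82.8, 91.8, 123.4) = 82.8 kips → gross-section yield.

82.8 kips (gross-section yield governs)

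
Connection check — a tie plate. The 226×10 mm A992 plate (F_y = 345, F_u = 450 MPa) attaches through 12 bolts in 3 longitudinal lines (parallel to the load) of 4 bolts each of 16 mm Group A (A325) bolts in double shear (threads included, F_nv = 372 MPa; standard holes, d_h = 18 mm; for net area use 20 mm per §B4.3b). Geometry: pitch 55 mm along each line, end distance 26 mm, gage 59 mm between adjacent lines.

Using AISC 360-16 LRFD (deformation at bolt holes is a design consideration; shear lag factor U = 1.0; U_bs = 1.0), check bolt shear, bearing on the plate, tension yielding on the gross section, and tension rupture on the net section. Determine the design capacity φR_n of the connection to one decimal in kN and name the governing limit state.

Bolt shear: A_b = π(16)²/4 = 201.06 mm². φR_n = 0.75 × 372 × 201.06 × 12 × 2 = 1346.3 kN.
Bearing (10 mm plate, F_u = 450 MPa): end bolts L_c = 26 − 18/2 = 17, R_n = min(1.2×17×10×450, 2.4×16×10×450) = 91.8 kN/bolt; interior L_c = 55 − 18 = 37, R_n = 172.8 kN/bolt. φR_n = 0.75 × (3×91.8 + 9×172.8) = 1373.0 kN.
Tension yield (gross): A_g = 226×10 = 2260 mm². φR_n = 0.90 × 345 × 2260 = 701.7 kN.
Tension rupture (net): A_n = (226 − 3×20)×10 = 1660 mm² (U = 1.0, A_e = A_n). φR_n = 0.75 × 450 × 1660 = 560.3 kN.
Governing: min(1346.3, 1373.0, 701.7, 560.3) = 560.3 kN → net-section rupture.

560.3 kN (net-section rupture governs)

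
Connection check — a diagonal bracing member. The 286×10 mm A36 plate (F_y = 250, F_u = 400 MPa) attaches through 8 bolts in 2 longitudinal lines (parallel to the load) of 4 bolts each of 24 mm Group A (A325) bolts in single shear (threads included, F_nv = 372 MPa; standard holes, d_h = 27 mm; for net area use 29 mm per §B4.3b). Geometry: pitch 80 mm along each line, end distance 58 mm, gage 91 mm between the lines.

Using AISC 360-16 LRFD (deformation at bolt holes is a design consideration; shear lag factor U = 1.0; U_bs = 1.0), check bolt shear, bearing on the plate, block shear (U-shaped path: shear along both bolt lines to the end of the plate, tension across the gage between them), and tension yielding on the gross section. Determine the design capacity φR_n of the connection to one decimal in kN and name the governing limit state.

Bolt shear: A_b = π(24)²/4 = 452.39 mm². φR_n = 0.75 × 372 × 452.39 × 8 × 1 = 1009.7 kN.
Bearing (10 mm plate, F_u = 400 MPa): end bolts L_c = 58 − 27/2 = 44.5, R_n = min(1.2×44.5×10×400, 2.4×24×10×400) = 213.6 kN/bolt; interior L_c = 80 − 27 = 53, R_n = 230.4 kN/bolt. φR_n = 0.75 × (2×213.6 + 6×230.4) = 1357.2 kN.
Block shear: shear path 2×[58+3×80] = 2×298 mm, A_gv = 5960, A_nv = 2×(298 − 3.5×29)×10 = 3930 mm²; tension across gage: (91 − 1×29)×10 = 620 mm². R_n = min(0.6×400×3930, 0.6×250×5960) + 1.0×400×620 = min(943.2, 894) + 248 = 1142 kN. φR_n = 0.75 × 1142 = 856.5 kN.
Tension yield (gross): A_g = 286×10 = 2860 mm². φR_n = 0.90 × 250 × 2860 = 643.5 kN.
Governing: min(1009.7, 1357.2, 856.5, 643.5) = 643.5 kN → gross-section yield.

643.5 kN (gross-section yield governs)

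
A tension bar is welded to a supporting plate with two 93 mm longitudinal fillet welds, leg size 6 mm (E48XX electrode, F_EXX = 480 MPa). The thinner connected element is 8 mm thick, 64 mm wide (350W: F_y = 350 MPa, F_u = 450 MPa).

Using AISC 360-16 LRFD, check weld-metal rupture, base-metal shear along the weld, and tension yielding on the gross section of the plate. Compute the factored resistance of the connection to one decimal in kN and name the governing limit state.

Weld metal: throat = 0.707×6 = 4.242 mm, L = 2×93 = 186 mm. φR_n = 0.75 × 0.6 × 480 × 4.242 × 186 = 170.4 kN.
Base metal shear (8 mm plate): yield φR_n = 1.0×0.6×350×8×186 = 312.5 kN; rupture φR_n = 0.75×0.6×450×8×186 = 301.3 kN; take 301.3 kN (rupture).
Tension yield (gross): A_g = 64×8 = 512 mm². φR_n = 0.90 × 350 × 512 = 161.3 kN.
Governing: min(170.4, 301.3, 161.3) = 161.3 kN → gross-section yield.

161.3 kN (gross-section yield governs)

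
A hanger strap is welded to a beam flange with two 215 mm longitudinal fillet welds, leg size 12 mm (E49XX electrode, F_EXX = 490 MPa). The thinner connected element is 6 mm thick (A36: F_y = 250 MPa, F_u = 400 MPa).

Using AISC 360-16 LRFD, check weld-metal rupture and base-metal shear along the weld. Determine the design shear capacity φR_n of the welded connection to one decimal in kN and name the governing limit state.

Weld metal: throat = 0.707×12 = 8.484 mm, L = 2×215 = 430 mm. φR_n = 0.75 × 0.6 × 490 × 8.484 × 430 = 804.4 kN.
Base metal shear (6 mm plate): yield φR_n = 1.0×0.6×250×6×430 = 387.0 kN; rupture φR_n = 0.75×0.6×400×6×430 = 464.4 kN; take 387.0 kN (yield).
Governing: min(804.4, 387.0) = 387.0 kN → base-metal shear.

387.0 kN (base-metal shear governs)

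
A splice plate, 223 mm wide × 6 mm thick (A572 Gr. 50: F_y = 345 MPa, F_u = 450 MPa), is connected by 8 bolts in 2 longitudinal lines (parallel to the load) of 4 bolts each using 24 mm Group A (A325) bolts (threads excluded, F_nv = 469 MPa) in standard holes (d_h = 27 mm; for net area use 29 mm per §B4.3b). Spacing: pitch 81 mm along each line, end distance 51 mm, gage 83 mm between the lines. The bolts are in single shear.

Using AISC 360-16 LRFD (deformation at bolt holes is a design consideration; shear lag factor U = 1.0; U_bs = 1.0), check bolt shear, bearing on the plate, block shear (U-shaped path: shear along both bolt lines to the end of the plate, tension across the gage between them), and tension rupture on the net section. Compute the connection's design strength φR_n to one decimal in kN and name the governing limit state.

Bolt shear: A_b = π(24)²/4 = 452.39 mm². φR_n = 0.75 × 469 × 452.39 × 8 × 1 = 1273.0 kN.
Bearing (6 mm plate, F_u = 450 MPa): end bolts L_c = 51 − 27/2 = 37.5, R_n = min(1.2×37.5×6×450, 2.4×24×6×450) = 121.5 kN/bolt; interior L_c = 81 − 27 = 54, R_n = 155.52 kN/bolt. φR_n = 0.75 × (2×121.5 + 6×155.52) = 882.1 kN.
Block shear: shear path 2×[51+3×81] = 2×294 mm, A_gv = 3528, A_nv = 2×(294 − 3.5×29)×6 = 2310 mm²; tension across gage: (83 − 1×29)×6 = 324 mm². R_n = min(0.6×450×2310, 0.6×345×3528) + 1.0×450×324 = min(623.7, 730.3) + 145.8 = 769.5 kN. φR_n = 0.75 × 769.5 = 577.1 kN.
Tension rupture (net): A_n = (223 − 2×29)×6 = 990 mm² (U = 1.0, A_e = A_n). φR_n = 0.75 × 450 × 990 = 334.1 kN.
Governing: min(1273.0, 882.1, 577.1, 334.1) = 334.1 kN → net-section rupture.

334.1 kN (net-section rupture governs)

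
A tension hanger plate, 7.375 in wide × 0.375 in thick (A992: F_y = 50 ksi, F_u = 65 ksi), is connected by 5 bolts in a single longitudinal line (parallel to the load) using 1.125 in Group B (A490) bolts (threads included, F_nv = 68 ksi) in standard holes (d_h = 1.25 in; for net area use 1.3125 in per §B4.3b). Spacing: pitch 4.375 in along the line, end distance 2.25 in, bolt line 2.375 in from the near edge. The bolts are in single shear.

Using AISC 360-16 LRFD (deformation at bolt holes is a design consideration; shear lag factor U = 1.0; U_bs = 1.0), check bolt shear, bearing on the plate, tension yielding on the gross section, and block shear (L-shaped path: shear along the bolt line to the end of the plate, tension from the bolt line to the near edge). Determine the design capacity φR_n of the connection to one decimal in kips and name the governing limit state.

124.5 kips (gross-section yield governs)

Bolt shear: A_b = π(1.125)²/4 = 0.99402 in². φR_n = 0.75 × 68 × 0.99402 × 5 × 1 = 253.5 kips.
Bearing (0.375 in plate, F_u = 65 ksi): end bolts L_c = 2.25 − 1.25/2 = 1.625, R_n = min(1.2×1.625×0.375×65, 2.4×1.125×0.375×65) = 47.531 kips/bolt; interior L_c = 4.375 − 1.25 = 3.125, R_n = 65.813 kips/bolt. φR_n = 0.75 × (1×47.531 + 4×65.813) = 233.1 kips.
Tension yield (gross): A_g = 7.375×0.375 = 2.7656 in². φR_n = 0.90 × 50 × 2.7656 = 124.5 kips.
Block shear: shear path 1×[2.25+4×4.375] = 1×19.75 in, A_gv = 7.4063, A_nv = 1×(19.75 − 4.5×1.3125)×0.375 = 5.1914 in²; tension to near edge: (2.375 − 0.5×1.3125)×0.375 = 0.64453 in². R_n = min(0.6×65×5.1914, 0.6×50×7.4063) + 1.0×65×0.64453 = min(202.46, 222.19) + 41.894 = 244.35 kips. φR_n = 0.75 × 244.35 = 183.3 kips.
Governing: min(253.5, 233.1, 124.5, 183.3) = 124.5 kips → gross-section yield.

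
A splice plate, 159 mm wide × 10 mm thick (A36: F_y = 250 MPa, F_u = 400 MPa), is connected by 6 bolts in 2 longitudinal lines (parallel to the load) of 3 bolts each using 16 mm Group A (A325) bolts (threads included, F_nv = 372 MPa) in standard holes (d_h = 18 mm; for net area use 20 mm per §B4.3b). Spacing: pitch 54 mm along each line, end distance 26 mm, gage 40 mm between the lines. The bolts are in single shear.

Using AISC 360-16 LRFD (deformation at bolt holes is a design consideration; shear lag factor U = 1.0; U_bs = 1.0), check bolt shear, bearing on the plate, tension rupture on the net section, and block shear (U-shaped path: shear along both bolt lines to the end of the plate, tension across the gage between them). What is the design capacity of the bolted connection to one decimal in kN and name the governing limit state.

Bolt shear: A_b = π(16)²/4 = 201.06 mm². φR_n = 0.75 × 372 × 201.06 × 6 × 1 = 336.6 kN.
Bearing (10 mm plate, F_u = 400 MPa): end bolts L_c = 26 − 18/2 = 17, R_n = min(1.2×17×10×400, 2.4×16×10×400) = 81.6 kN/bolt; interior L_c = 54 − 18 = 36, R_n = 153.6 kN/bolt. φR_n = 0.75 × (2×81.6 + 4×153.6) = 583.2 kN.
Tension rupture (net): A_n = (159 − 2×20)×10 = 1190 mm² (U = 1.0, A_e = A_n). φR_n = 0.75 × 400 × 1190 = 357.0 kN.
Block shear: shear path 2×[26+2×54] = 2×134 mm, A_gv = 2680, A_nv = 2×(134 − 2.5×20)×10 = 1680 mm²; tension across gage: (40 − 1×20)×10 = 200 mm². R_n = min(0.6×400×1680, 0.6×250×2680) + 1.0×400×200 = min(403.2, 402) + 80 = 482 kN. φR_n = 0.75 × 482 = 361.5 kN.
Governing: min(336.6, 583.2, 357.0, 361.5) = 336.6 kN → bolt shear.

336.6 kN (bolt shear governs)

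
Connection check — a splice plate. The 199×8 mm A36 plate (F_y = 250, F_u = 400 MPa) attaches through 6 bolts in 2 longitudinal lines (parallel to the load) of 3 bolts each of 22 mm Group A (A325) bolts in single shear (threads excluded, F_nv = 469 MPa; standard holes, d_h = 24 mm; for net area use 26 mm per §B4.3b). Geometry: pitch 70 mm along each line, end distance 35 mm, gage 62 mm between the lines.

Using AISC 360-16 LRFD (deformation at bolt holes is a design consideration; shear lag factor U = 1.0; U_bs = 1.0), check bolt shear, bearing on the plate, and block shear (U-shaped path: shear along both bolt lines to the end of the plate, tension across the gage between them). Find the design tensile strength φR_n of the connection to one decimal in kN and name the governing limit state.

Bolt shear: A_b = π(22)²/4 = 380.13 mm². φR_n = 0.75 × 469 × 380.13 × 6 × 1 = 802.3 kN.
Bearing (8 mm plate, F_u = 400 MPa): end bolts L_c = 35 − 24/2 = 23, R_n = min(1.2×23×8×400, 2.4×22×8×400) = 88.32 kN/bolt; interior L_c = 70 − 24 = 46, R_n = 168.96 kN/bolt. φR_n = 0.75 × (2×88.32 + 4×168.96) = 639.4 kN.
Block shear: shear path 2×[35+2×70] = 2×175 mm, A_gv = 2800, A_nv = 2×(175 − 2.5×26)×8 = 1760 mm²; tension across gage: (62 − 1×26)×8 = 288 mm². R_n = min(0.6×400×1760, 0.6×250×2800) + 1.0×400×288 = min(422.4, 420) + 115.2 = 535.2 kN. φR_n = 0.75 × 535.2 = 401.4 kN.
Governing: min(802.3, 639.4, 401.4) = 401.4 kN → block shear.

401.4 kN (block shear governs)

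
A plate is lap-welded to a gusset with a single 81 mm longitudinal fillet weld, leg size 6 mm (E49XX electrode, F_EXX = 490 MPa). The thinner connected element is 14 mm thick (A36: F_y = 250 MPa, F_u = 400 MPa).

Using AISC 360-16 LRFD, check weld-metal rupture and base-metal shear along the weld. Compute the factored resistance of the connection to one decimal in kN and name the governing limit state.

75.8 kN (weld metal governs)

Weld metal: throat = 0.707×6 = 4.242 mm, L = 81 mm. φR_n = 0.75 × 0.6 × 490 × 4.242 × 81 = 75.8 kN.
Base metal shear (14 mm plate): yield φR_n = 1.0×0.6×250×14×81 = 170.1 kN; rupture φR_n = 0.75×0.6×400×14×81 = 204.1 kN; take 170.1 kN (yield).
Governing: min(75.8, 170.1) = 75.8 kN → weld metal.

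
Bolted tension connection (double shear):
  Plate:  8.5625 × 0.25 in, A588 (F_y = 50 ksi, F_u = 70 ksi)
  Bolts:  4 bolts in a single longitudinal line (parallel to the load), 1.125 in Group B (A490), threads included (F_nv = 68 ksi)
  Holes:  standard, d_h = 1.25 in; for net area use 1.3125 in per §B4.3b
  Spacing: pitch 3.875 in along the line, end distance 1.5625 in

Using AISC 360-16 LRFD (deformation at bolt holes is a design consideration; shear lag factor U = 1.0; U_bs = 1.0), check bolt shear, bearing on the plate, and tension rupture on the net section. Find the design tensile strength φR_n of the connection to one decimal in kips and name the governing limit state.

95.2 kips (net-section rupture governs)

Bolt shear: A_b = π(1.125)²/4 = 0.99402 in². φR_n = 0.75 × 68 × 0.99402 × 4 × 2 = 405.6 kips.
Bearing (0.25 in plate, F_u = 70 ksi): end bolts L_c = 1.5625 − 1.25/2 = 0.9375, R_n = min(1.2×0.9375×0.25×70, 2.4×1.125×0.25×70) = 19.688 kips/bolt; interior L_c = 3.875 − 1.25 = 2.625, R_n = 47.25 kips/bolt. φR_n = 0.75 × (1×19.688 + 3×47.25) = 121.1 kips.
Tension rupture (net): A_n = (8.5625 − 1×1.3125)×0.25 = 1.8125 in² (U = 1.0, A_e = A_n). φR_n = 0.75 × 70 × 1.8125 = 95.2 kips.
Governing: min(405.6, 121.1, 95.2) = 95.2 kips → net-section rupture.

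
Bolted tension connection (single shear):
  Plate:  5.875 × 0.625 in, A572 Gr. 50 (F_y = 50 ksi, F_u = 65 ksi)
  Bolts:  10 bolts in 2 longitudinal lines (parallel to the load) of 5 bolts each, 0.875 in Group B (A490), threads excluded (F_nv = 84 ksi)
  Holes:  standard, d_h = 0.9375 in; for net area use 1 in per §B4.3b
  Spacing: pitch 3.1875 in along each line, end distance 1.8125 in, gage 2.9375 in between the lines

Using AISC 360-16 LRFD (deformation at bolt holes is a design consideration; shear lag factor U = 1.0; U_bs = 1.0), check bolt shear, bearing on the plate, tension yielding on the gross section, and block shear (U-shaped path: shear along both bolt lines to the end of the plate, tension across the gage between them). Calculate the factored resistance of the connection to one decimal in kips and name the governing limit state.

165.2 kips (gross-section yield governs)

Bolt shear: A_b = π(0.875)²/4 = 0.60132 in². φR_n = 0.75 × 84 × 0.60132 × 10 × 1 = 378.8 kips.
Bearing (0.625 in plate, F_u = 65 ksi): end bolts L_c = 1.8125 − 0.9375/2 = 1.34375, R_n = min(1.2×1.34375×0.625×65, 2.4×0.875×0.625×65) = 65.508 kips/bolt; interior L_c = 3.1875 − 0.9375 = 2.25, R_n = 85.313 kips/bolt. φR_n = 0.75 × (2×65.508 + 8×85.313) = 610.1 kips.
Tension yield (gross): A_g = 5.875×0.625 = 3.6719 in². φR_n = 0.90 × 50 × 3.6719 = 165.2 kips.
Block shear: shear path 2×[1.8125+4×3.1875] = 2×14.5625 in, A_gv = 18.203, A_nv = 2×(14.5625 − 4.5×1)×0.625 = 12.578 in²; tension across gage: (2.9375 − 1×1)×0.625 = 1.2109 in². R_n = min(0.6×65×12.578, 0.6×50×18.203) + 1.0×65×1.2109 = min(490.54, 546.09) + 78.709 = 569.25 kips. φR_n = 0.75 × 569.25 = 426.9 kips.
Governing: min(378.8, 610.1, 165.2, 426.9) = 165.2 kips → gross-section yield.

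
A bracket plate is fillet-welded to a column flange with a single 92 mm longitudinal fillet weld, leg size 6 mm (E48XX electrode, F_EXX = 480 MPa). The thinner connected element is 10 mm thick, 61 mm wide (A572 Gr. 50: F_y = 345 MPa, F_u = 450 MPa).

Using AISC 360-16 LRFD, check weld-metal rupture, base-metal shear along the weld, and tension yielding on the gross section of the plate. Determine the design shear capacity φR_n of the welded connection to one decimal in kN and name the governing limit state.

84.3 kN (weld metal governs)

Weld metal: throat = 0.707×6 = 4.242 mm, L = 92 mm. φR_n = 0.75 × 0.6 × 480 × 4.242 × 92 = 84.3 kN.
Base metal shear (10 mm plate): yield φR_n = 1.0×0.6×345×10×92 = 190.4 kN; rupture φR_n = 0.75×0.6×450×10×92 = 186.3 kN; take 186.3 kN (rupture).
Tension yield (gross): A_g = 61×10 = 610 mm². φR_n = 0.90 × 345 × 610 = 189.4 kN.
Governing: min(84.3, 186.3, 189.4) = 84.3 kN → weld metal.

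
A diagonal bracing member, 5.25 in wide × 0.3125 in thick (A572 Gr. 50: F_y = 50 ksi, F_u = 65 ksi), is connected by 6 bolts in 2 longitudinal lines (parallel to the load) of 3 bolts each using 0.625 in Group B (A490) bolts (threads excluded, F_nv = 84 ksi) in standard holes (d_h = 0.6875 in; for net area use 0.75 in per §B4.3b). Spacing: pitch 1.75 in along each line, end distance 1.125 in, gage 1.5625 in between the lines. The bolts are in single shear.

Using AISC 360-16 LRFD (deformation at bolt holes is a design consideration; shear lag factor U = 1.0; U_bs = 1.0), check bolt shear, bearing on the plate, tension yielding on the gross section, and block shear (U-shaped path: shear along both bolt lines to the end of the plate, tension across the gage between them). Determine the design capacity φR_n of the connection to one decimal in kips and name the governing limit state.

62.7 kips (block shear governs)

Bolt shear: A_b = π(0.625)²/4 = 0.3068 in². φR_n = 0.75 × 84 × 0.3068 × 6 × 1 = 116.0 kips.
Bearing (0.3125 in plate, F_u = 65 ksi): end bolts L_c = 1.125 − 0.6875/2 = 0.78125, R_n = min(1.2×0.78125×0.3125×65, 2.4×0.625×0.3125×65) = 19.043 kips/bolt; interior L_c = 1.75 − 0.6875 = 1.0625, R_n = 25.898 kips/bolt. φR_n = 0.75 × (2×19.043 + 4×25.898) = 106.3 kips.
Tension yield (gross): A_g = 5.25×0.3125 = 1.6406 in². φR_n = 0.90 × 50 × 1.6406 = 73.8 kips.
Block shear: shear path 2×[1.125+2×1.75] = 2×4.625 in, A_gv = 2.8906, A_nv = 2×(4.625 − 2.5×0.75)×0.3125 = 1.7188 in²; tension across gage: (1.5625 − 1×0.75)×0.3125 = 0.25391 in². R_n = min(0.6×65×1.7188, 0.6×50×2.8906) + 1.0×65×0.25391 = min(67.033, 86.718) + 16.504 = 83.537 kips. φR_n = 0.75 × 83.537 = 62.7 kips.
Governing: min(116.0, 106.3, 73.8, 62.7) = 62.7 kips → block shear.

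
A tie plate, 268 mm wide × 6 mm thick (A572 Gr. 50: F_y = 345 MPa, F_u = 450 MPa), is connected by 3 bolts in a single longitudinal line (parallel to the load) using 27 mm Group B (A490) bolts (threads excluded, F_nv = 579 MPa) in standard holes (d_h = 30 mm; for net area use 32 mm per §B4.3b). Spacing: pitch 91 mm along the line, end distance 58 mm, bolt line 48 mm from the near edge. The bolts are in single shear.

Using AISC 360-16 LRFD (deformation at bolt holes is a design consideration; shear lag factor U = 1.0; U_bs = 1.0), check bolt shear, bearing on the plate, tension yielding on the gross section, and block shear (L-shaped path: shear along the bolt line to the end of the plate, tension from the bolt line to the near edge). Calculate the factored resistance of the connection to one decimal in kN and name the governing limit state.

259.2 kN (block shear governs)

Bolt shear: A_b = π(27)²/4 = 572.56 mm². φR_n = 0.75 × 579 × 572.56 × 3 × 1 = 745.9 kN.
Bearing (6 mm plate, F_u = 450 MPa): end bolts L_c = 58 − 30/2 = 43, R_n = min(1.2×43×6×450, 2.4×27×6×450) = 139.32 kN/bolt; interior L_c = 91 − 30 = 61, R_n = 174.96 kN/bolt. φR_n = 0.75 × (1×139.32 + 2×174.96) = 366.9 kN.
Tension yield (gross): A_g = 268×6 = 1608 mm². φR_n = 0.90 × 345 × 1608 = 499.3 kN.
Block shear: shear path 1×[58+2×91] = 1×240 mm, A_gv = 1440, A_nv = 1×(240 − 2.5×32)×6 = 960 mm²; tension to near edge: (48 − 0.5×32)×6 = 192 mm². R_n = min(0.6×450×960, 0.6×345×1440) + 1.0×450×192 = min(259.2, 298.08) + 86.4 = 345.6 kN. φR_n = 0.75 × 345.6 = 259.2 kN.
Governing: min(745.9, 366.9, 499.3, 259.2) = 259.2 kN → block shear.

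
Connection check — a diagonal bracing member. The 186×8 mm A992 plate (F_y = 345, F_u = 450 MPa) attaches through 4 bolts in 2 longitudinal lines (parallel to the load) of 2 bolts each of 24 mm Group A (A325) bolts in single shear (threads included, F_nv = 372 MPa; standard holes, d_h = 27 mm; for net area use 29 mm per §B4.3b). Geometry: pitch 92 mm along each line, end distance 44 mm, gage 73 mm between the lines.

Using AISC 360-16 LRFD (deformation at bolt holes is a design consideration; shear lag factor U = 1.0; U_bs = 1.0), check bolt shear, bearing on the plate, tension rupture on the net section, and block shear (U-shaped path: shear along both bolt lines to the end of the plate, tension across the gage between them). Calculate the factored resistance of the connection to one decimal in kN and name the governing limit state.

345.6 kN (net-section rupture governs)

Bolt shear: A_b = π(24)²/4 = 452.39 mm². φR_n = 0.75 × 372 × 452.39 × 4 × 1 = 504.9 kN.
Bearing (8 mm plate, F_u = 450 MPa): end bolts L_c = 44 − 27/2 = 30.5, R_n = min(1.2×30.5×8×450, 2.4×24×8×450) = 131.76 kN/bolt; interior L_c = 92 − 27 = 65, R_n = 207.36 kN/bolt. φR_n = 0.75 × (2×131.76 + 2×207.36) = 508.7 kN.
Tension rupture (net): A_n = (186 − 2×29)×8 = 1024 mm² (U = 1.0, A_e = A_n). φR_n = 0.75 × 450 × 1024 = 345.6 kN.
Block shear: shear path 2×[44+1×92] = 2×136 mm, A_gv = 2176, A_nv = 2×(136 − 1.5×29)×8 = 1480 mm²; tension across gage: (73 − 1×29)×8 = 352 mm². R_n = min(0.6×450×1480, 0.6×345×2176) + 1.0×450×352 = min(399.6, 450.43) + 158.4 = 558 kN. φR_n = 0.75 × 558 = 418.5 kN.
Governing: min(504.9, 508.7, 345.6, 418.5) = 345.6 kN → net-section rupture.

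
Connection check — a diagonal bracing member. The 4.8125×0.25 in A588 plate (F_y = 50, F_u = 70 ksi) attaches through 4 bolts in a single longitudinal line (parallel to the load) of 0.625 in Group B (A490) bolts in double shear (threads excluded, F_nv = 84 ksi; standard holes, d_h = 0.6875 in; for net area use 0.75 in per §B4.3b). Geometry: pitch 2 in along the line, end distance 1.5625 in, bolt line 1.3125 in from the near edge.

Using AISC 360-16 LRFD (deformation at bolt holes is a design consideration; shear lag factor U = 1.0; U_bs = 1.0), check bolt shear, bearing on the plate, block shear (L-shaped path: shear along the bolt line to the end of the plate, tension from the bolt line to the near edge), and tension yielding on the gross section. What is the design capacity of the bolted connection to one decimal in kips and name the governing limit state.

Bolt shear: A_b = π(0.625)²/4 = 0.3068 in². φR_n = 0.75 × 84 × 0.3068 × 4 × 2 = 154.6 kips.
Bearing (0.25 in plate, F_u = 70 ksi): end bolts L_c = 1.5625 − 0.6875/2 = 1.21875, R_n = min(1.2×1.21875×0.25×70, 2.4×0.625×0.25×70) = 25.594 kips/bolt; interior L_c = 2 − 0.6875 = 1.3125, R_n = 26.25 kips/bolt. φR_n = 0.75 × (1×25.594 + 3×26.25) = 78.3 kips.
Block shear: shear path 1×[1.5625+3×2] = 1×7.5625 in, A_gv = 1.8906, A_nv = 1×(7.5625 − 3.5×0.75)×0.25 = 1.2344 in²; tension to near edge: (1.3125 − 0.5×0.75)×0.25 = 0.23438 in². R_n = min(0.6×70×1.2344, 0.6×50×1.8906) + 1.0×70×0.23438 = min(51.845, 56.718) + 16.407 = 68.252 kips. φR_n = 0.75 × 68.252 = 51.2 kips.
Tension yield (gross): A_g = 4.8125×0.25 = 1.2031 in². φR_n = 0.90 × 50 × 1.2031 = 54.1 kips.
Governing: min(154.6, 78.3, 51.2, 54.1) = 51.2 kips → block shear.

51.2 kips (block shear governs)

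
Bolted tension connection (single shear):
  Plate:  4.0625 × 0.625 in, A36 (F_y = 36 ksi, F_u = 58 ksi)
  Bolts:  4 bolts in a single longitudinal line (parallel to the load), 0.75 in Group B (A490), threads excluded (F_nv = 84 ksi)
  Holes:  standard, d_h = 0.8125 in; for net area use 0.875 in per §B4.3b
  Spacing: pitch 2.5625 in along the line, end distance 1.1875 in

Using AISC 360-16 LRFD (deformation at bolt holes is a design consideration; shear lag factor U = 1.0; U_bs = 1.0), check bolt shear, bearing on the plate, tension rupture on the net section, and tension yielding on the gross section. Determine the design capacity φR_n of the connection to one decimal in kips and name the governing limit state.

82.3 kips (gross-section yield governs)

Bolt shear: A_b = π(0.75)²/4 = 0.44179 in². φR_n = 0.75 × 84 × 0.44179 × 4 × 1 = 111.3 kips.
Bearing (0.625 in plate, F_u = 58 ksi): end bolts L_c = 1.1875 − 0.8125/2 = 0.78125, R_n = min(1.2×0.78125×0.625×58, 2.4×0.75×0.625×58) = 33.984 kips/bolt; interior L_c = 2.5625 − 0.8125 = 1.75, R_n = 65.25 kips/bolt. φR_n = 0.75 × (1×33.984 + 3×65.25) = 172.3 kips.
Tension rupture (net): A_n = (4.0625 − 1×0.875)×0.625 = 1.9922 in² (U = 1.0, A_e = A_n). φR_n = 0.75 × 58 × 1.9922 = 86.7 kips.
Tension yield (gross): A_g = 4.0625×0.625 = 2.5391 in². φR_n = 0.90 × 36 × 2.5391 = 82.3 kips.
Governing: min(111.3, 172.3, 86.7, 82.3) = 82.3 kips → gross-section yield.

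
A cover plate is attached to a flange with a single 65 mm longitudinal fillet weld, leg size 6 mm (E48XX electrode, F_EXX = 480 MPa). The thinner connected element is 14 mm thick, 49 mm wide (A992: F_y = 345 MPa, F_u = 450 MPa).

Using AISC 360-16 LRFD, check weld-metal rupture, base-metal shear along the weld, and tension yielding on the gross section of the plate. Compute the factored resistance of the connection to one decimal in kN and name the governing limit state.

59.6 kN (weld metal governs)

Weld metal: throat = 0.707×6 = 4.242 mm, L = 65 mm. φR_n = 0.75 × 0.6 × 480 × 4.242 × 65 = 59.6 kN.
Base metal shear (14 mm plate): yield φR_n = 1.0×0.6×345×14×65 = 188.4 kN; rupture φR_n = 0.75×0.6×450×14×65 = 184.3 kN; take 184.3 kN (rupture).
Tension yield (gross): A_g = 49×14 = 686 mm². φR_n = 0.90 × 345 × 686 = 213.0 kN.
Governing: min(59.6, 184.3, 213.0) = 59.6 kN → weld metal.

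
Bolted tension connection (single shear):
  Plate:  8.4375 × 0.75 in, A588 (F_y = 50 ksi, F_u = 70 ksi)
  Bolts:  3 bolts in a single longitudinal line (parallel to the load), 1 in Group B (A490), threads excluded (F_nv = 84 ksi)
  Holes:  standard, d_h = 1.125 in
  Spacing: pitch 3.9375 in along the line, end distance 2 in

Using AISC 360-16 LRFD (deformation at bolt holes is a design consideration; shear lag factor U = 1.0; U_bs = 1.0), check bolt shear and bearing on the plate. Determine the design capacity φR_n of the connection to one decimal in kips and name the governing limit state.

Bolt shear: A_b = π(1)²/4 = 0.7854 in². φR_n = 0.75 × 84 × 0.7854 × 3 × 1 = 148.4 kips.
Bearing (0.75 in plate, F_u = 70 ksi): end bolts L_c = 2 − 1.125/2 = 1.4375, R_n = min(1.2×1.4375×0.75×70, 2.4×1×0.75×70) = 90.563 kips/bolt; interior L_c = 3.9375 − 1.125 = 2.8125, R_n = 126 kips/bolt. φR_n = 0.75 × (1×90.563 + 2×126) = 256.9 kips.
Governing: min(148.4, 256.9) = 148.4 kips → bolt shear.

148.4 kips (bolt shear governs)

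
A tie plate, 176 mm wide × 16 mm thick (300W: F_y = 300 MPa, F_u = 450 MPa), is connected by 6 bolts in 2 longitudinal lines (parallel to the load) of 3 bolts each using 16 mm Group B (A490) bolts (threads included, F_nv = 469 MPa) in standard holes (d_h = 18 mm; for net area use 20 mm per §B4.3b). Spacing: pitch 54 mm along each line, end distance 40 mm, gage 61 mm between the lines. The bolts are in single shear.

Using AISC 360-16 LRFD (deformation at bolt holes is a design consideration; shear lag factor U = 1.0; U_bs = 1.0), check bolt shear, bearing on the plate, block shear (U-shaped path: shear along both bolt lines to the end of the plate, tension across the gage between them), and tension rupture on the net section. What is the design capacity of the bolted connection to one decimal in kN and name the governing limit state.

Bolt shear: A_b = π(16)²/4 = 201.06 mm². φR_n = 0.75 × 469 × 201.06 × 6 × 1 = 424.3 kN.
Bearing (16 mm plate, F_u = 450 MPa): end bolts L_c = 40 − 18/2 = 31, R_n = min(1.2×31×16×450, 2.4×16×16×450) = 267.84 kN/bolt; interior L_c = 54 − 18 = 36, R_n = 276.48 kN/bolt. φR_n = 0.75 × (2×267.84 + 4×276.48) = 1231.2 kN.
Block shear: shear path 2×[40+2×54] = 2×148 mm, A_gv = 4736, A_nv = 2×(148 − 2.5×20)×16 = 3136 mm²; tension across gage: (61 − 1×20)×16 = 656 mm². R_n = min(0.6×450×3136, 0.6×300×4736) + 1.0×450×656 = min(846.72, 852.48) + 295.2 = 1141.9 kN. φR_n = 0.75 × 1141.9 = 856.4 kN.
Tension rupture (net): A_n = (176 − 2×20)×16 = 2176 mm² (U = 1.0, A_e = A_n). φR_n = 0.75 × 450 × 2176 = 734.4 kN.
Governing: min(424.3, 1231.2, 856.4, 734.4) = 424.3 kN → bolt shear.

424.3 kN (bolt shear governs)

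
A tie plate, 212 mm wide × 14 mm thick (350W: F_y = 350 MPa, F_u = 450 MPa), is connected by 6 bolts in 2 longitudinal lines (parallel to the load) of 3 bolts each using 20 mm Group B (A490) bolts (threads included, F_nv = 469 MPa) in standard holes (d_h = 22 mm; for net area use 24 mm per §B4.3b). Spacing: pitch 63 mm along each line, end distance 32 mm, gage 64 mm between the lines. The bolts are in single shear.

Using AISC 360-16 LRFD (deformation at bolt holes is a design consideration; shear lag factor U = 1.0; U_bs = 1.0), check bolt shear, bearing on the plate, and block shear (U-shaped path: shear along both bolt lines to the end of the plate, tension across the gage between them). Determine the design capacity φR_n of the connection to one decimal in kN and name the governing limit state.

Bolt shear: A_b = π(20)²/4 = 314.16 mm². φR_n = 0.75 × 469 × 314.16 × 6 × 1 = 663.0 kN.
Bearing (14 mm plate, F_u = 450 MPa): end bolts L_c = 32 − 22/2 = 21, R_n = min(1.2×21×14×450, 2.4×20×14×450) = 158.76 kN/bolt; interior L_c = 63 − 22 = 41, R_n = 302.4 kN/bolt. φR_n = 0.75 × (2×158.76 + 4×302.4) = 1145.3 kN.
Block shear: shear path 2×[32+2×63] = 2×158 mm, A_gv = 4424, A_nv = 2×(158 − 2.5×24)×14 = 2744 mm²; tension across gage: (64 − 1×24)×14 = 560 mm². R_n = min(0.6×450×2744, 0.6×350×4424) + 1.0×450×560 = min(740.88, 929.04) + 252 = 992.88 kN. φR_n = 0.75 × 992.88 = 744.7 kN.
Governing: min(663.0, 1145.3, 744.7) = 663.0 kN → bolt shear.

663.0 kN (bolt shear governs)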